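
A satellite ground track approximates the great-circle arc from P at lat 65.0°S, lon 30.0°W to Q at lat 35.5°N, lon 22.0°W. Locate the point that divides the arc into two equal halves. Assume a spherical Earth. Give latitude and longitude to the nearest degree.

Write both endpoints as unit vectors p₁, p₂ with components (cos φ cos λ, cos φ sin λ, sin φ).
The central angle between the endpoints is δ = arccos(p₁·p₂) ≈ 1.757 rad (100.7°).
Interpolate at f = 1/2 with slerp weights a = sin((1−f)δ)/sin δ ≈ 0.784, b = sin(fδ)/sin δ ≈ 0.784.
p = a·p₁ + b·p₂ ≈ (0.878, -0.405, -0.255); φ = arcsin(p_z) ≈ -14.78°, λ = atan2(p_y, p_x) ≈ -24.73°.

≈ lat 15°S, lon 25°W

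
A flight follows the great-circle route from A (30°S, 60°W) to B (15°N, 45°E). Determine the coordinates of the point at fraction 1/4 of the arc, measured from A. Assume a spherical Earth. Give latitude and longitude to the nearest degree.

≈ (24°S, 30°W)

Write both endpoints as unit vectors p₁, p₂ with components (cos φ cos λ, cos φ sin λ, sin φ).
The central angle between the endpoints is δ = arccos(p₁·p₂) ≈ 1.924 rad (110.2°).
Interpolate at f = 1/4 with slerp weights a = sin((1−f)δ)/sin δ ≈ 1.057, b = sin(fδ)/sin δ ≈ 0.493.
p = a·p₁ + b·p₂ ≈ (0.795, -0.456, -0.401); φ = arcsin(p_z) ≈ -23.64°, λ = atan2(p_y, p_x) ≈ -29.85°.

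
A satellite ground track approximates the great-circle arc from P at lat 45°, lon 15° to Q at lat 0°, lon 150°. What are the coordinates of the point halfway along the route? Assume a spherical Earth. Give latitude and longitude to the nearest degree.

Write both endpoints as unit vectors p₁, p₂ with components (cos φ cos λ, cos φ sin λ, sin φ).
The central angle between the endpoints is δ = arccos(p₁·p₂) ≈ 2.094 rad (120.0°).
Interpolate at f = 1/2 with slerp weights a = sin((1−f)δ)/sin δ ≈ 1.000, b = sin(fδ)/sin δ ≈ 1.000.
p = a·p₁ + b·p₂ ≈ (-0.183, 0.683, 0.707); φ = arcsin(p_z) ≈ 45.00°, λ = atan2(p_y, p_x) ≈ 105.00°.

≈ lat 45°, lon 105°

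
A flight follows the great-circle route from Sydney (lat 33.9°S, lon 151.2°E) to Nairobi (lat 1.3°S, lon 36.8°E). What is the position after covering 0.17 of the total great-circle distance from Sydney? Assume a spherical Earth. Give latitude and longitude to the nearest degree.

Convert each endpoint to a unit vector on the sphere (x = cos φ cos λ, y = cos φ sin λ, z = sin φ).
The central angle between the endpoints is δ = arccos(p₁·p₂) ≈ 1.907 rad (109.3°).
Interpolate at f = 0.17 with slerp weights a = sin((1−f)δ)/sin δ ≈ 1.059, b = sin(fδ)/sin δ ≈ 0.338.
p = a·p₁ + b·p₂ ≈ (-0.500, 0.626, -0.598); φ = arcsin(p_z) ≈ -36.76°, λ = atan2(p_y, p_x) ≈ 128.65°.

≈ lat 37°S, lon 129°E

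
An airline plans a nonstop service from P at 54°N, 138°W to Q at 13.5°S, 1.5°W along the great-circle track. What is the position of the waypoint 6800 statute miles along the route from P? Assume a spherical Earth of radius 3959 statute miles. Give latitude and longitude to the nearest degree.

From cos δ = sin φ₁ sin φ₂ + cos φ₁ cos φ₂ cos Δλ, the central angle is δ ≈ 2.219 rad (127.1°). The total great-circle distance is δ·R ≈ 2.219 × 3959 ≈ 8783 mi, so the target fraction is f = 6800/8783 ≈ 0.774.
Interpolate at f ≈ 0.774 with slerp weights a = sin((1−f)δ)/sin δ ≈ 0.602, b = sin(fδ)/sin δ ≈ 1.241.
p = a·p₁ + b·p₂ ≈ (0.943, -0.268, 0.198); φ = arcsin(p_z) ≈ 11.40°, λ = atan2(p_y, p_x) ≈ -15.90°.

≈ 11°N, 16°W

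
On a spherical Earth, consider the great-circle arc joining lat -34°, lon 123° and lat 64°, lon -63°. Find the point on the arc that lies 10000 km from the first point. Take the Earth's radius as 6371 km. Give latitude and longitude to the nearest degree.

From cos δ = sin φ₁ sin φ₂ + cos φ₁ cos φ₂ cos Δλ, the central angle is δ ≈ 2.614 rad (149.8°). The total great-circle distance is δ·R ≈ 2.614 × 6371 ≈ 16654 km, so the target fraction is f = 10000/16654 ≈ 0.600.
Interpolate at f ≈ 0.600 with slerp weights a = sin((1−f)δ)/sin δ ≈ 1.717, b = sin(fδ)/sin δ ≈ 1.986.
p = a·p₁ + b·p₂ ≈ (-0.380, 0.418, 0.825); φ = arcsin(p_z) ≈ 55.58°, λ = atan2(p_y, p_x) ≈ 132.27°.

≈ lat 56°, lon 132°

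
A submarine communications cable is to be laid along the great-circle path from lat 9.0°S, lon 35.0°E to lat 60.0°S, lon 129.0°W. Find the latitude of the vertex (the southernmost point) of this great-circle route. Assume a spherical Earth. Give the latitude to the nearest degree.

The great circle lies in the plane with unit normal n̂ = (p₁ × p₂)/|p₁ × p₂|.
Here n̂_z ≈ -0.145; the vertex latitude is φ_max = arccos|n̂_z| ≈ 81.7°.

≈ 82°S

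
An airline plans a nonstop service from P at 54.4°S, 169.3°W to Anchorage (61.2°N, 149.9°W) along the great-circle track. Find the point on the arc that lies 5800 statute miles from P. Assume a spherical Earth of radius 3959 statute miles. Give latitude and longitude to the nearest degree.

≈ 29°N, 158°W

Convert each endpoint to a unit vector on the sphere (x = cos φ cos λ, y = cos φ sin λ, z = sin φ).
The central angle between the endpoints is δ = arccos(p₁·p₂) ≈ 2.035 rad (116.6°). The total great-circle distance is δ·R ≈ 2.035 × 3959 ≈ 8058 mi, so the target fraction is f = 5800/8058 ≈ 0.720.
Interpolate at f ≈ 0.720 with slerp weights a = sin((1−f)δ)/sin δ ≈ 0.604, b = sin(fδ)/sin δ ≈ 1.112.
p = a·p₁ + b·p₂ ≈ (-0.809, -0.334, 0.484); φ = arcsin(p_z) ≈ 28.93°, λ = atan2(p_y, p_x) ≈ -157.57°.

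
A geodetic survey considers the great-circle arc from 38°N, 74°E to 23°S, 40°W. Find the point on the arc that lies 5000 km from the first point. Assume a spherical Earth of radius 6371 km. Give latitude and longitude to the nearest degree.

From cos δ = sin φ₁ sin φ₂ + cos φ₁ cos φ₂ cos Δλ, the central angle is δ ≈ 2.136 rad (122.4°). The total great-circle distance is δ·R ≈ 2.136 × 6371 ≈ 13608 km, so the target fraction is f = 5000/13608 ≈ 0.367.
Interpolate at f ≈ 0.367 with slerp weights a = sin((1−f)δ)/sin δ ≈ 1.156, b = sin(fδ)/sin δ ≈ 0.837.
p = a·p₁ + b·p₂ ≈ (0.841, 0.380, 0.385); φ = arcsin(p_z) ≈ 22.62°, λ = atan2(p_y, p_x) ≈ 24.33°.

≈ 23°N, 24°E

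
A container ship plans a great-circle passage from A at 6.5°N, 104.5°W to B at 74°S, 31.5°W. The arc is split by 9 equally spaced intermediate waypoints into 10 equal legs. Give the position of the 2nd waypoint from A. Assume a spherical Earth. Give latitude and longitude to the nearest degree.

Write both endpoints as unit vectors p₁, p₂ with components (cos φ cos λ, cos φ sin λ, sin φ).
The central angle between the endpoints is δ = arccos(p₁·p₂) ≈ 1.600 rad (91.6°).
Interpolate at f = 2/10 with slerp weights a = sin((1−f)δ)/sin δ ≈ 0.958, b = sin(fδ)/sin δ ≈ 0.315.
p = a·p₁ + b·p₂ ≈ (-0.164, -0.967, -0.194); φ = arcsin(p_z) ≈ -11.18°, λ = atan2(p_y, p_x) ≈ -99.65°.

≈ 11°S, 100°W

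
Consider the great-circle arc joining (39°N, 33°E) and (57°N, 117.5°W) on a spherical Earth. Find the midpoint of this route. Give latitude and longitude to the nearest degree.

The haversine formula gives a central angle δ ≈ 1.411 rad (80.8°) between the endpoints.
Interpolate at f = 1/2 with slerp weights a = sin((1−f)δ)/sin δ ≈ 0.657, b = sin(fδ)/sin δ ≈ 0.657.
p = a·p₁ + b·p₂ ≈ (0.263, -0.039, 0.964); φ = arcsin(p_z) ≈ 74.59°, λ = atan2(p_y, p_x) ≈ -8.50°.

≈ (75°N, 9°W)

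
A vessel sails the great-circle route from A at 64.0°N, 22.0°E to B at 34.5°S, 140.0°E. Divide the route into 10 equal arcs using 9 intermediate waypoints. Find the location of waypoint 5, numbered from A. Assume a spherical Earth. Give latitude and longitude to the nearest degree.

≈ 24°N, 108°E

From cos δ = sin φ₁ sin φ₂ + cos φ₁ cos φ₂ cos Δλ, the central angle is δ ≈ 2.317 rad (132.7°).
Interpolate at f = 5/10 with slerp weights a = sin((1−f)δ)/sin δ ≈ 1.247, b = sin(fδ)/sin δ ≈ 1.247.
p = a·p₁ + b·p₂ ≈ (-0.281, 0.866, 0.415); φ = arcsin(p_z) ≈ 24.50°, λ = atan2(p_y, p_x) ≈ 107.95°.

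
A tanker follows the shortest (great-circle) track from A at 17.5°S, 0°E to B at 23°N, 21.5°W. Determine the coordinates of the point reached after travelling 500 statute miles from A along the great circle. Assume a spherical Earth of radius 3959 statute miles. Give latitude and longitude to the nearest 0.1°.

Write both endpoints as unit vectors p₁, p₂ with components (cos φ cos λ, cos φ sin λ, sin φ).
The central angle between the endpoints is δ = arccos(p₁·p₂) ≈ 0.796 rad (45.6°). The total great-circle distance is δ·R ≈ 0.796 × 3959 ≈ 3153 mi, so the target fraction is f = 500/3153 ≈ 0.159.
Interpolate at f ≈ 0.159 with slerp weights a = sin((1−f)δ)/sin δ ≈ 0.869, b = sin(fδ)/sin δ ≈ 0.176.
p = a·p₁ + b·p₂ ≈ (0.980, -0.059, -0.192); φ = arcsin(p_z) ≈ -11.09°, λ = atan2(p_y, p_x) ≈ -3.47°.

≈ 11.1°S, 3.5°W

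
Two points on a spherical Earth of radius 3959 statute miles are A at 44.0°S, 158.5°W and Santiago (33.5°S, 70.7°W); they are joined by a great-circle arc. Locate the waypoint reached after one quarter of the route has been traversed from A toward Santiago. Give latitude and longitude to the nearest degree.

Convert each endpoint to a unit vector on the sphere (x = cos φ cos λ, y = cos φ sin λ, z = sin φ).
The central angle between the endpoints is δ = arccos(p₁·p₂) ≈ 1.152 rad (66.0°).
Interpolate at f = 1/4 with slerp weights a = sin((1−f)δ)/sin δ ≈ 0.832, b = sin(fδ)/sin δ ≈ 0.311.
p = a·p₁ + b·p₂ ≈ (-0.471, -0.464, -0.750); φ = arcsin(p_z) ≈ -48.58°, λ = atan2(p_y, p_x) ≈ -135.44°.

≈ 49°S, 135°W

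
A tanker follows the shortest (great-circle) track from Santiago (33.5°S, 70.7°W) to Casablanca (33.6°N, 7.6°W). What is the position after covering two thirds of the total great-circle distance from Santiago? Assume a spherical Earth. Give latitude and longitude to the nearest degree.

From cos δ = sin φ₁ sin φ₂ + cos φ₁ cos φ₂ cos Δλ, the central angle is δ ≈ 1.562 rad (89.5°).
Interpolate at f = 2/3 with slerp weights a = sin((1−f)δ)/sin δ ≈ 0.497, b = sin(fδ)/sin δ ≈ 0.863.
p = a·p₁ + b·p₂ ≈ (0.850, -0.487, 0.203); φ = arcsin(p_z) ≈ 11.72°, λ = atan2(p_y, p_x) ≈ -29.80°.

≈ 12°N, 30°W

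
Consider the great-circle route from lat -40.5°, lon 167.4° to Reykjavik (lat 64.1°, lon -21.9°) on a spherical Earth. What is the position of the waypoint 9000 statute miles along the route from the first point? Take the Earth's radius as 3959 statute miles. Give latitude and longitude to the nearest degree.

Write both endpoints as unit vectors p₁, p₂ with components (cos φ cos λ, cos φ sin λ, sin φ).
The central angle between the endpoints is δ = arccos(p₁·p₂) ≈ 2.719 rad (155.8°). The total great-circle distance is δ·R ≈ 2.719 × 3959 ≈ 10764 mi, so the target fraction is f = 9000/10764 ≈ 0.836.
Interpolate at f ≈ 0.836 with slerp weights a = sin((1−f)δ)/sin δ ≈ 1.051, b = sin(fδ)/sin δ ≈ 1.861.
p = a·p₁ + b·p₂ ≈ (-0.026, -0.129, 0.991); φ = arcsin(p_z) ≈ 82.45°, λ = atan2(p_y, p_x) ≈ -101.27°.

≈ lat 82°, lon -101°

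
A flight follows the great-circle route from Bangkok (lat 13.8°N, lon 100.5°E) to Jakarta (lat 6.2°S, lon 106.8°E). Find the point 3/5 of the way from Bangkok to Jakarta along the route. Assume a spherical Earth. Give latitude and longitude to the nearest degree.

≈ lat 2°N, lon 104°E

Convert each endpoint to a unit vector on the sphere (x = cos φ cos λ, y = cos φ sin λ, z = sin φ).
The central angle between the endpoints is δ = arccos(p₁·p₂) ≈ 0.366 rad (21.0°).
Interpolate at f = 3/5 with slerp weights a = sin((1−f)δ)/sin δ ≈ 0.408, b = sin(fδ)/sin δ ≈ 0.609.
p = a·p₁ + b·p₂ ≈ (-0.247, 0.968, 0.031); φ = arcsin(p_z) ≈ 1.80°, λ = atan2(p_y, p_x) ≈ 104.31°.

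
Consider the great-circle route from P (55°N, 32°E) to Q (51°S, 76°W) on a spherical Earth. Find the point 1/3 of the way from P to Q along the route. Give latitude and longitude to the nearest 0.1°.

Convert each endpoint to a unit vector on the sphere (x = cos φ cos λ, y = cos φ sin λ, z = sin φ).
The central angle between the endpoints is δ = arccos(p₁·p₂) ≈ 2.416 rad (138.4°).
Interpolate at f = 1/3 with slerp weights a = sin((1−f)δ)/sin δ ≈ 1.506, b = sin(fδ)/sin δ ≈ 1.087.
p = a·p₁ + b·p₂ ≈ (0.898, -0.206, 0.389); φ = arcsin(p_z) ≈ 22.89°, λ = atan2(p_y, p_x) ≈ -12.91°.

≈ (22.9°N, 12.9°W)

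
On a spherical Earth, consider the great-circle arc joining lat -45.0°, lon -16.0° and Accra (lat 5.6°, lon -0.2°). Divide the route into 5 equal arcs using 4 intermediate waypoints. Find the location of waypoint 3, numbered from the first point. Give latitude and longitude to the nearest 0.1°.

Convert each endpoint to a unit vector on the sphere (x = cos φ cos λ, y = cos φ sin λ, z = sin φ).
The central angle between the endpoints is δ = arccos(p₁·p₂) ≈ 0.917 rad (52.5°).
Interpolate at f = 3/5 with slerp weights a = sin((1−f)δ)/sin δ ≈ 0.452, b = sin(fδ)/sin δ ≈ 0.659.
p = a·p₁ + b·p₂ ≈ (0.963, -0.090, -0.255); φ = arcsin(p_z) ≈ -14.79°, λ = atan2(p_y, p_x) ≈ -5.36°.

≈ lat -14.8°, lon -5.4°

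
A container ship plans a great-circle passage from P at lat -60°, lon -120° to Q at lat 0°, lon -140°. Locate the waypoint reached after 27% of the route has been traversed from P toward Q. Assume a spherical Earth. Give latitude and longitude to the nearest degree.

≈ lat -44°, lon -129°

Write both endpoints as unit vectors p₁, p₂ with components (cos φ cos λ, cos φ sin λ, sin φ).
The central angle between the endpoints is δ = arccos(p₁·p₂) ≈ 1.082 rad (62.0°).
Interpolate at f = 0.27 with slerp weights a = sin((1−f)δ)/sin δ ≈ 0.804, b = sin(fδ)/sin δ ≈ 0.326.
p = a·p₁ + b·p₂ ≈ (-0.451, -0.558, -0.697); φ = arcsin(p_z) ≈ -44.16°, λ = atan2(p_y, p_x) ≈ -128.95°.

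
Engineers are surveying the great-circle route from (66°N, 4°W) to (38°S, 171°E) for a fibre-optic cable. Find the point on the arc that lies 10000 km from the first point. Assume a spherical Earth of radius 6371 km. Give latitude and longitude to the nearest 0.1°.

Convert each endpoint to a unit vector on the sphere (x = cos φ cos λ, y = cos φ sin λ, z = sin φ).
The central angle between the endpoints is δ = arccos(p₁·p₂) ≈ 2.650 rad (151.9°). The total great-circle distance is δ·R ≈ 2.650 × 6371 ≈ 16885 km, so the target fraction is f = 10000/16885 ≈ 0.592.
Interpolate at f ≈ 0.592 with slerp weights a = sin((1−f)δ)/sin δ ≈ 1.870, b = sin(fδ)/sin δ ≈ 2.120.
p = a·p₁ + b·p₂ ≈ (-0.891, 0.208, 0.403); φ = arcsin(p_z) ≈ 23.80°, λ = atan2(p_y, p_x) ≈ 166.84°.

≈ (23.8°N, 166.8°E)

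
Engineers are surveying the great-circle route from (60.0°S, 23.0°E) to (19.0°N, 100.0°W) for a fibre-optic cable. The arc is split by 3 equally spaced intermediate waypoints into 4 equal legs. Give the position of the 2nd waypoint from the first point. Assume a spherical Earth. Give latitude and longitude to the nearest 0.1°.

From cos δ = sin φ₁ sin φ₂ + cos φ₁ cos φ₂ cos Δλ, the central angle is δ ≈ 2.141 rad (122.6°).
Interpolate at f = 2/4 with slerp weights a = sin((1−f)δ)/sin δ ≈ 1.042, b = sin(fδ)/sin δ ≈ 1.042.
p = a·p₁ + b·p₂ ≈ (0.308, -0.767, -0.563); φ = arcsin(p_z) ≈ -34.27°, λ = atan2(p_y, p_x) ≈ -68.08°.

≈ (34.3°S, 68.1°W)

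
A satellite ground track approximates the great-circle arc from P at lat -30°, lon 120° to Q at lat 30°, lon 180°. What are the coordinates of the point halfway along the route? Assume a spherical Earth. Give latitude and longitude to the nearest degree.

≈ lat 0°, lon 150°

Convert each endpoint to a unit vector on the sphere (x = cos φ cos λ, y = cos φ sin λ, z = sin φ).
The central angle between the endpoints is δ = arccos(p₁·p₂) ≈ 1.445 rad (82.8°).
Interpolate at f = 1/2 with slerp weights a = sin((1−f)δ)/sin δ ≈ 0.667, b = sin(fδ)/sin δ ≈ 0.667.
p = a·p₁ + b·p₂ ≈ (-0.866, 0.500, 0.000); φ = arcsin(p_z) ≈ 0.00°, λ = atan2(p_y, p_x) ≈ 150.00°.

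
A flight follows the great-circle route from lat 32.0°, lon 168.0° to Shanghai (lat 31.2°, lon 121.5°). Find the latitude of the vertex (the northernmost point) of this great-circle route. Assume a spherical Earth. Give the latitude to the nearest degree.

≈ 34°

The great circle lies in the plane with unit normal n̂ = (p₁ × p₂)/|p₁ × p₂|.
Here n̂_z ≈ -0.831; the vertex latitude is φ_max = arccos|n̂_z| ≈ 33.8°.
Check via Clairaut: cos φ_max = |cos φ₁| · sin C = cos(32.0°)·sin(78.4°) ≈ 0.831, again giving ≈ 33.8°.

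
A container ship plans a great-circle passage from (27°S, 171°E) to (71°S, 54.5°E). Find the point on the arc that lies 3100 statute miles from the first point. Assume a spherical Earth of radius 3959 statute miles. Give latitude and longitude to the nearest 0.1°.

≈ (67.0°S, 137.6°E)

Write both endpoints as unit vectors p₁, p₂ with components (cos φ cos λ, cos φ sin λ, sin φ).
The central angle between the endpoints is δ = arccos(p₁·p₂) ≈ 1.266 rad (72.6°). The total great-circle distance is δ·R ≈ 1.266 × 3959 ≈ 5013 mi, so the target fraction is f = 3100/5013 ≈ 0.618.
Interpolate at f ≈ 0.618 with slerp weights a = sin((1−f)δ)/sin δ ≈ 0.487, b = sin(fδ)/sin δ ≈ 0.739.
p = a·p₁ + b·p₂ ≈ (-0.289, 0.264, -0.920); φ = arcsin(p_z) ≈ -66.97°, λ = atan2(p_y, p_x) ≈ 137.59°.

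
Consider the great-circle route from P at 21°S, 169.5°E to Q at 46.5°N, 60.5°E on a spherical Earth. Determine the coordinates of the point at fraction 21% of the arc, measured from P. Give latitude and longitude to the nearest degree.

The haversine formula gives a central angle δ ≈ 2.059 rad (118.0°) between the endpoints.
Interpolate at f = 0.21 with slerp weights a = sin((1−f)δ)/sin δ ≈ 1.131, b = sin(fδ)/sin δ ≈ 0.475.
p = a·p₁ + b·p₂ ≈ (-0.877, 0.477, -0.061); φ = arcsin(p_z) ≈ -3.49°, λ = atan2(p_y, p_x) ≈ 151.48°.

≈ 3°S, 151°E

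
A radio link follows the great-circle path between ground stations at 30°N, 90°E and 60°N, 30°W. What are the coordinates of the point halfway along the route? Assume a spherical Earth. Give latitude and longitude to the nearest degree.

Write both endpoints as unit vectors p₁, p₂ with components (cos φ cos λ, cos φ sin λ, sin φ).
The central angle between the endpoints is δ = arccos(p₁·p₂) ≈ 1.353 rad (77.5°).
Interpolate at f = 1/2 with slerp weights a = sin((1−f)δ)/sin δ ≈ 0.641, b = sin(fδ)/sin δ ≈ 0.641.
p = a·p₁ + b·p₂ ≈ (0.278, 0.395, 0.876); φ = arcsin(p_z) ≈ 61.14°, λ = atan2(p_y, p_x) ≈ 54.90°.

≈ 61°N, 55°E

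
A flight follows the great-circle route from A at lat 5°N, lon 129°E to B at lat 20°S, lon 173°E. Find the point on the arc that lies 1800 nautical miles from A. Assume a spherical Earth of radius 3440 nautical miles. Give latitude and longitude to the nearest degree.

≈ lat 11°S, lon 155°E

From cos δ = sin φ₁ sin φ₂ + cos φ₁ cos φ₂ cos Δλ, the central angle is δ ≈ 0.872 rad (49.9°). The total great-circle distance is δ·R ≈ 0.872 × 3440 ≈ 2998 nmi, so the target fraction is f = 1800/2998 ≈ 0.600.
Interpolate at f ≈ 0.600 with slerp weights a = sin((1−f)δ)/sin δ ≈ 0.446, b = sin(fδ)/sin δ ≈ 0.653.
p = a·p₁ + b·p₂ ≈ (-0.889, 0.420, -0.184); φ = arcsin(p_z) ≈ -10.63°, λ = atan2(p_y, p_x) ≈ 154.70°.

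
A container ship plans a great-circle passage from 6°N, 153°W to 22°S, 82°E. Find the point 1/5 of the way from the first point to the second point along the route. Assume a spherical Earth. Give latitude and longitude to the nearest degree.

≈ 4°S, 176°W

Write both endpoints as unit vectors p₁, p₂ with components (cos φ cos λ, cos φ sin λ, sin φ).
The central angle between the endpoints is δ = arccos(p₁·p₂) ≈ 2.175 rad (124.6°).
Interpolate at f = 1/5 with slerp weights a = sin((1−f)δ)/sin δ ≈ 1.198, b = sin(fδ)/sin δ ≈ 0.512.
p = a·p₁ + b·p₂ ≈ (-0.995, -0.071, -0.067); φ = arcsin(p_z) ≈ -3.82°, λ = atan2(p_y, p_x) ≈ -175.94°.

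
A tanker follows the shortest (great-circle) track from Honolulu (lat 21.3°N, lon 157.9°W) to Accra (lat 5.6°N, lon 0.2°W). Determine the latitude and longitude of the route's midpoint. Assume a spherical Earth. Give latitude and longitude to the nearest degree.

≈ lat 51°N, lon 70°W

Write both endpoints as unit vectors p₁, p₂ with components (cos φ cos λ, cos φ sin λ, sin φ).
The central angle between the endpoints is δ = arccos(p₁·p₂) ≈ 2.536 rad (145.3°).
Interpolate at f = 1/2 with slerp weights a = sin((1−f)δ)/sin δ ≈ 1.678, b = sin(fδ)/sin δ ≈ 1.678.
p = a·p₁ + b·p₂ ≈ (0.221, -0.594, 0.773); φ = arcsin(p_z) ≈ 50.65°, λ = atan2(p_y, p_x) ≈ -69.55°.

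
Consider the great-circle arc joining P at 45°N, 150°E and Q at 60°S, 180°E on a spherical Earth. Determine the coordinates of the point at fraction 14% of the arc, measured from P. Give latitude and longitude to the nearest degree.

≈ 30°N, 155°E

Write both endpoints as unit vectors p₁, p₂ with components (cos φ cos λ, cos φ sin λ, sin φ).
The central angle between the endpoints is δ = arccos(p₁·p₂) ≈ 1.882 rad (107.8°).
Interpolate at f = 0.14 with slerp weights a = sin((1−f)δ)/sin δ ≈ 1.049, b = sin(fδ)/sin δ ≈ 0.274.
p = a·p₁ + b·p₂ ≈ (-0.779, 0.371, 0.505); φ = arcsin(p_z) ≈ 30.33°, λ = atan2(p_y, p_x) ≈ 154.54°.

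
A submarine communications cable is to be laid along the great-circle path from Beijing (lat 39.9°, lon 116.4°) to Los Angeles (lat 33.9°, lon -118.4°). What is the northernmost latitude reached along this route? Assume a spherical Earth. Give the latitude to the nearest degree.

The great circle lies in the plane with unit normal n̂ = (p₁ × p₂)/|p₁ × p₂|.
Here n̂_z ≈ +0.520; the vertex latitude is φ_max = arccos|n̂_z| ≈ 58.6°.
Check via Clairaut: cos φ_max = |cos φ₁| · sin C = cos(39.9°)·sin(42.7°) ≈ 0.520, again giving ≈ 58.6°.

≈ 59°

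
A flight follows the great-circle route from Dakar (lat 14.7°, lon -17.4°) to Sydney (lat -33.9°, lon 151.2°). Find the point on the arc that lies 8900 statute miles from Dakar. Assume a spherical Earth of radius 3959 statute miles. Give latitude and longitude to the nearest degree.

≈ lat -57°, lon 124°

Convert each endpoint to a unit vector on the sphere (x = cos φ cos λ, y = cos φ sin λ, z = sin φ).
The central angle between the endpoints is δ = arccos(p₁·p₂) ≈ 2.761 rad (158.2°). The total great-circle distance is δ·R ≈ 2.761 × 3959 ≈ 10932 mi, so the target fraction is f = 8900/10932 ≈ 0.814.
Interpolate at f ≈ 0.814 with slerp weights a = sin((1−f)δ)/sin δ ≈ 1.323, b = sin(fδ)/sin δ ≈ 2.099.
p = a·p₁ + b·p₂ ≈ (-0.306, 0.457, -0.835); φ = arcsin(p_z) ≈ -56.64°, λ = atan2(p_y, p_x) ≈ 123.83°.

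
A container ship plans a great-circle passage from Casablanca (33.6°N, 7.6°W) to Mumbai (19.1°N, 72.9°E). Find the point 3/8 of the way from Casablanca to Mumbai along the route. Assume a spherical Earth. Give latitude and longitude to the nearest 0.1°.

≈ (34.6°N, 25.1°E)

Write both endpoints as unit vectors p₁, p₂ with components (cos φ cos λ, cos φ sin λ, sin φ).
The central angle between the endpoints is δ = arccos(p₁·p₂) ≈ 1.255 rad (71.9°).
Interpolate at f = 3/8 with slerp weights a = sin((1−f)δ)/sin δ ≈ 0.743, b = sin(fδ)/sin δ ≈ 0.477.
p = a·p₁ + b·p₂ ≈ (0.746, 0.349, 0.567); φ = arcsin(p_z) ≈ 34.56°, λ = atan2(p_y, p_x) ≈ 25.07°.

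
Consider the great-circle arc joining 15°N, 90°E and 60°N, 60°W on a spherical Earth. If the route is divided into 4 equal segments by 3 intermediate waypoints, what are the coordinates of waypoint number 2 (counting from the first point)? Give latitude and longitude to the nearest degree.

≈ 62°N, 65°E

Write both endpoints as unit vectors p₁, p₂ with components (cos φ cos λ, cos φ sin λ, sin φ).
The central angle between the endpoints is δ = arccos(p₁·p₂) ≈ 1.766 rad (101.2°).
Interpolate at f = 2/4 with slerp weights a = sin((1−f)δ)/sin δ ≈ 0.788, b = sin(fδ)/sin δ ≈ 0.788.
p = a·p₁ + b·p₂ ≈ (0.197, 0.420, 0.886); φ = arcsin(p_z) ≈ 62.38°, λ = atan2(p_y, p_x) ≈ 64.87°.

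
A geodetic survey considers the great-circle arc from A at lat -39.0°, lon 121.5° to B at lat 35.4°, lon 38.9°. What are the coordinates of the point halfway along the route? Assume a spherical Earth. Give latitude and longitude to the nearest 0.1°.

≈ lat -2.4°, lon 79.0°

Convert each endpoint to a unit vector on the sphere (x = cos φ cos λ, y = cos φ sin λ, z = sin φ).
The central angle between the endpoints is δ = arccos(p₁·p₂) ≈ 1.858 rad (106.4°).
Interpolate at f = 1/2 with slerp weights a = sin((1−f)δ)/sin δ ≈ 0.835, b = sin(fδ)/sin δ ≈ 0.835.
p = a·p₁ + b·p₂ ≈ (0.191, 0.981, -0.042); φ = arcsin(p_z) ≈ -2.39°, λ = atan2(p_y, p_x) ≈ 79.00°.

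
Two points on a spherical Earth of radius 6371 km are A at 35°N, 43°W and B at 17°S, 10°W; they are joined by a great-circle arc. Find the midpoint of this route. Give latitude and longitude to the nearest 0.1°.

Convert each endpoint to a unit vector on the sphere (x = cos φ cos λ, y = cos φ sin λ, z = sin φ).
The central angle between the endpoints is δ = arccos(p₁·p₂) ≈ 1.060 rad (60.7°).
Interpolate at f = 1/2 with slerp weights a = sin((1−f)δ)/sin δ ≈ 0.579, b = sin(fδ)/sin δ ≈ 0.579.
p = a·p₁ + b·p₂ ≈ (0.893, -0.420, 0.163); φ = arcsin(p_z) ≈ 9.38°, λ = atan2(p_y, p_x) ≈ -25.19°.

≈ 9.4°N, 25.2°W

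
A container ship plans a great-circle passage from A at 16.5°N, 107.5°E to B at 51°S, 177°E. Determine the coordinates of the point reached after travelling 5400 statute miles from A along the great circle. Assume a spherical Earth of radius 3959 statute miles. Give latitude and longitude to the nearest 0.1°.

Write both endpoints as unit vectors p₁, p₂ with components (cos φ cos λ, cos φ sin λ, sin φ).
The central angle between the endpoints is δ = arccos(p₁·p₂) ≈ 1.580 rad (90.5°). The total great-circle distance is δ·R ≈ 1.580 × 3959 ≈ 6256 mi, so the target fraction is f = 5400/6256 ≈ 0.863.
Interpolate at f ≈ 0.863 with slerp weights a = sin((1−f)δ)/sin δ ≈ 0.215, b = sin(fδ)/sin δ ≈ 0.979.
p = a·p₁ + b·p₂ ≈ (-0.677, 0.228, -0.700); φ = arcsin(p_z) ≈ -44.40°, λ = atan2(p_y, p_x) ≈ 161.35°.

≈ 44.4°S, 161.4°E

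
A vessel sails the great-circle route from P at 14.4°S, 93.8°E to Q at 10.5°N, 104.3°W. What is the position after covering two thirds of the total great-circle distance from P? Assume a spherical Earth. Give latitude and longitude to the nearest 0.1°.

≈ 5.1°S, 156.2°W

Write both endpoints as unit vectors p₁, p₂ with components (cos φ cos λ, cos φ sin λ, sin φ).
The central angle between the endpoints is δ = arccos(p₁·p₂) ≈ 2.826 rad (161.9°).
Interpolate at f = 2/3 with slerp weights a = sin((1−f)δ)/sin δ ≈ 2.604, b = sin(fδ)/sin δ ≈ 3.064.
p = a·p₁ + b·p₂ ≈ (-0.911, -0.402, -0.089); φ = arcsin(p_z) ≈ -5.12°, λ = atan2(p_y, p_x) ≈ -156.18°.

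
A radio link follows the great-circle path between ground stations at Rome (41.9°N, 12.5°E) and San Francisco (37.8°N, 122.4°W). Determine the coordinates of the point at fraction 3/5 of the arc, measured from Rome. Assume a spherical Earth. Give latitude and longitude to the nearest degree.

≈ (63°N, 79°W)

Convert each endpoint to a unit vector on the sphere (x = cos φ cos λ, y = cos φ sin λ, z = sin φ).
The central angle between the endpoints is δ = arccos(p₁·p₂) ≈ 1.577 rad (90.3°).
Interpolate at f = 3/5 with slerp weights a = sin((1−f)δ)/sin δ ≈ 0.590, b = sin(fδ)/sin δ ≈ 0.811.
p = a·p₁ + b·p₂ ≈ (0.085, -0.446, 0.891); φ = arcsin(p_z) ≈ 62.99°, λ = atan2(p_y, p_x) ≈ -79.20°.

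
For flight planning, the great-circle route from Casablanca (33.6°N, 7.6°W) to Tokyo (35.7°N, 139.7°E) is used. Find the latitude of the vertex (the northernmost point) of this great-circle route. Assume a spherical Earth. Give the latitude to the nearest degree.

The great circle lies in the plane with unit normal n̂ = (p₁ × p₂)/|p₁ × p₂|.
Here n̂_z ≈ +0.377; the vertex latitude is φ_max = arccos|n̂_z| ≈ 67.9°.
Check via Clairaut: cos φ_max = |cos φ₁| · sin C = cos(33.6°)·sin(26.9°) ≈ 0.377, again giving ≈ 67.9°.

≈ 68°N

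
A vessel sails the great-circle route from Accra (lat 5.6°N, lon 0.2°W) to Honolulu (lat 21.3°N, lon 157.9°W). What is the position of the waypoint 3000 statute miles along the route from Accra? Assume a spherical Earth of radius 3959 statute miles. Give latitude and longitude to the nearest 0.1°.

From cos δ = sin φ₁ sin φ₂ + cos φ₁ cos φ₂ cos Δλ, the central angle is δ ≈ 2.536 rad (145.3°). The total great-circle distance is δ·R ≈ 2.536 × 3959 ≈ 10042 mi, so the target fraction is f = 3000/10042 ≈ 0.299.
Interpolate at f ≈ 0.299 with slerp weights a = sin((1−f)δ)/sin δ ≈ 1.720, b = sin(fδ)/sin δ ≈ 1.208.
p = a·p₁ + b·p₂ ≈ (0.669, -0.429, 0.607); φ = arcsin(p_z) ≈ 37.35°, λ = atan2(p_y, p_x) ≈ -32.71°.

≈ lat 37.4°N, lon 32.7°W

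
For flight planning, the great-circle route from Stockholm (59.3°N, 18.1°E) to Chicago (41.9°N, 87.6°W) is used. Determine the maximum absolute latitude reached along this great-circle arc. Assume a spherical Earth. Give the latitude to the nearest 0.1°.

≈ 65.5°N

The great circle lies in the plane with unit normal n̂ = (p₁ × p₂)/|p₁ × p₂|.
Here n̂_z ≈ -0.415; the vertex latitude is φ_max = arccos|n̂_z| ≈ 65.5°.
Check via Clairaut: cos φ_max = |cos φ₁| · sin C = cos(59.3°)·sin(54.3°) ≈ 0.415, again giving ≈ 65.5°.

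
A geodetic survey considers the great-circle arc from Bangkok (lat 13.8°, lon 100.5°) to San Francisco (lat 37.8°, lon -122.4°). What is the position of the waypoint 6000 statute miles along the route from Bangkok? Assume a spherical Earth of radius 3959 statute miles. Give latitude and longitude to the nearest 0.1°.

Convert each endpoint to a unit vector on the sphere (x = cos φ cos λ, y = cos φ sin λ, z = sin φ).
The central angle between the endpoints is δ = arccos(p₁·p₂) ≈ 2.000 rad (114.6°). The total great-circle distance is δ·R ≈ 2.000 × 3959 ≈ 7917 mi, so the target fraction is f = 6000/7917 ≈ 0.758.
Interpolate at f ≈ 0.758 with slerp weights a = sin((1−f)δ)/sin δ ≈ 0.512, b = sin(fδ)/sin δ ≈ 1.098.
p = a·p₁ + b·p₂ ≈ (-0.555, -0.244, 0.795); φ = arcsin(p_z) ≈ 52.66°, λ = atan2(p_y, p_x) ≈ -156.31°.

≈ lat 52.7°, lon -156.3°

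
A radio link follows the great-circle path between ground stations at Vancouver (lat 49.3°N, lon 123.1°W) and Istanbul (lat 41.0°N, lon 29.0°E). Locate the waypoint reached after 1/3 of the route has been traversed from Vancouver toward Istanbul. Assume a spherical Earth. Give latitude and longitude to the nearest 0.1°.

The haversine formula gives a central angle δ ≈ 1.508 rad (86.4°) between the endpoints.
Interpolate at f = 1/3 with slerp weights a = sin((1−f)δ)/sin δ ≈ 0.846, b = sin(fδ)/sin δ ≈ 0.483.
p = a·p₁ + b·p₂ ≈ (0.017, -0.286, 0.958); φ = arcsin(p_z) ≈ 73.38°, λ = atan2(p_y, p_x) ≈ -86.52°.

≈ lat 73.4°N, lon 86.5°W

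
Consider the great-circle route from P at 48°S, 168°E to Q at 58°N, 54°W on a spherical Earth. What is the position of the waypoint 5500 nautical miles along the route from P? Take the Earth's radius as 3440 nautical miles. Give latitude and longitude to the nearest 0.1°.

From cos δ = sin φ₁ sin φ₂ + cos φ₁ cos φ₂ cos Δλ, the central angle is δ ≈ 2.676 rad (153.3°). The total great-circle distance is δ·R ≈ 2.676 × 3440 ≈ 9207 nmi, so the target fraction is f = 5500/9207 ≈ 0.597.
Interpolate at f ≈ 0.597 with slerp weights a = sin((1−f)δ)/sin δ ≈ 1.963, b = sin(fδ)/sin δ ≈ 2.228.
p = a·p₁ + b·p₂ ≈ (-0.591, -0.682, 0.431); φ = arcsin(p_z) ≈ 25.50°, λ = atan2(p_y, p_x) ≈ -130.91°.

≈ 25.5°N, 130.9°W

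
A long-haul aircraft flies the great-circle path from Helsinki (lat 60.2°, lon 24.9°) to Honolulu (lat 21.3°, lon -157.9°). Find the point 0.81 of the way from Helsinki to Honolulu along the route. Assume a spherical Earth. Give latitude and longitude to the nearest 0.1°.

The haversine formula gives a central angle δ ≈ 1.719 rad (98.5°) between the endpoints.
Interpolate at f = 0.81 with slerp weights a = sin((1−f)δ)/sin δ ≈ 0.324, b = sin(fδ)/sin δ ≈ 0.995.
p = a·p₁ + b·p₂ ≈ (-0.713, -0.281, 0.643); φ = arcsin(p_z) ≈ 40.00°, λ = atan2(p_y, p_x) ≈ -158.49°.

≈ lat 40.0°, lon -158.5°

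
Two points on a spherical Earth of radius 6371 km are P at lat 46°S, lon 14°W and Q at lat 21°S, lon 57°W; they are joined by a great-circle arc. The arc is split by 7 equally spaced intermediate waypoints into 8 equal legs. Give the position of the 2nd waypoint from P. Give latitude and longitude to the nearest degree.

Convert each endpoint to a unit vector on the sphere (x = cos φ cos λ, y = cos φ sin λ, z = sin φ).
The central angle between the endpoints is δ = arccos(p₁·p₂) ≈ 0.749 rad (42.9°).
Interpolate at f = 2/8 with slerp weights a = sin((1−f)δ)/sin δ ≈ 0.782, b = sin(fδ)/sin δ ≈ 0.273.
p = a·p₁ + b·p₂ ≈ (0.666, -0.346, -0.661); φ = arcsin(p_z) ≈ -41.36°, λ = atan2(p_y, p_x) ≈ -27.41°.

≈ lat 41°S, lon 27°W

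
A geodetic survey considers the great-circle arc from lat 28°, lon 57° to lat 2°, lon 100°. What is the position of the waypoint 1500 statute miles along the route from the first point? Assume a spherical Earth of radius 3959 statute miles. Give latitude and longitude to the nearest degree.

≈ lat 17°, lon 78°

Write both endpoints as unit vectors p₁, p₂ with components (cos φ cos λ, cos φ sin λ, sin φ).
The central angle between the endpoints is δ = arccos(p₁·p₂) ≈ 0.848 rad (48.6°). The total great-circle distance is δ·R ≈ 0.848 × 3959 ≈ 3356 mi, so the target fraction is f = 1500/3356 ≈ 0.447.
Interpolate at f ≈ 0.447 with slerp weights a = sin((1−f)δ)/sin δ ≈ 0.603, b = sin(fδ)/sin δ ≈ 0.493.
p = a·p₁ + b·p₂ ≈ (0.204, 0.932, 0.300); φ = arcsin(p_z) ≈ 17.47°, λ = atan2(p_y, p_x) ≈ 77.64°.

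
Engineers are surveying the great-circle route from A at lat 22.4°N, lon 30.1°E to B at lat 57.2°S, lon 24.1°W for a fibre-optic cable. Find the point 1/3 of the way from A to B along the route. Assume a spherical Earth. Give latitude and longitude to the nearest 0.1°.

≈ lat 5.4°S, lon 17.1°E

Write both endpoints as unit vectors p₁, p₂ with components (cos φ cos λ, cos φ sin λ, sin φ).
The central angle between the endpoints is δ = arccos(p₁·p₂) ≈ 1.598 rad (91.6°).
Interpolate at f = 1/3 with slerp weights a = sin((1−f)δ)/sin δ ≈ 0.875, b = sin(fδ)/sin δ ≈ 0.508.
p = a·p₁ + b·p₂ ≈ (0.951, 0.293, -0.094); φ = arcsin(p_z) ≈ -5.37°, λ = atan2(p_y, p_x) ≈ 17.14°.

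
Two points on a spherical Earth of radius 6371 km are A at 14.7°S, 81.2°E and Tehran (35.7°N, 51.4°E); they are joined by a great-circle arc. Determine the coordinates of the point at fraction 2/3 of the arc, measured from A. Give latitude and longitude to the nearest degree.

≈ 19°N, 63°E

Convert each endpoint to a unit vector on the sphere (x = cos φ cos λ, y = cos φ sin λ, z = sin φ).
The central angle between the endpoints is δ = arccos(p₁·p₂) ≈ 1.008 rad (57.8°).
Interpolate at f = 2/3 with slerp weights a = sin((1−f)δ)/sin δ ≈ 0.390, b = sin(fδ)/sin δ ≈ 0.736.
p = a·p₁ + b·p₂ ≈ (0.431, 0.840, 0.331); φ = arcsin(p_z) ≈ 19.31°, λ = atan2(p_y, p_x) ≈ 62.85°.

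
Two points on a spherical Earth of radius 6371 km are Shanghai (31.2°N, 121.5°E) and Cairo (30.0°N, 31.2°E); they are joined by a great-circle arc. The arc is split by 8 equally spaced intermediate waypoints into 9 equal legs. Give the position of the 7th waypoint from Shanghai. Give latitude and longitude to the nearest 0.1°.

The haversine formula gives a central angle δ ≈ 1.313 rad (75.2°) between the endpoints.
Interpolate at f = 7/9 with slerp weights a = sin((1−f)δ)/sin δ ≈ 0.297, b = sin(fδ)/sin δ ≈ 0.882.
p = a·p₁ + b·p₂ ≈ (0.520, 0.613, 0.595); φ = arcsin(p_z) ≈ 36.51°, λ = atan2(p_y, p_x) ≈ 49.66°.

≈ 36.5°N, 49.7°E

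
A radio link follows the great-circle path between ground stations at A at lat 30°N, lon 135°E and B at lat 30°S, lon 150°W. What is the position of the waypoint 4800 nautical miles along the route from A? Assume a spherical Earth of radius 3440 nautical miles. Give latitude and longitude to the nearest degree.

Convert each endpoint to a unit vector on the sphere (x = cos φ cos λ, y = cos φ sin λ, z = sin φ).
The central angle between the endpoints is δ = arccos(p₁·p₂) ≈ 1.627 rad (93.2°). The total great-circle distance is δ·R ≈ 1.627 × 3440 ≈ 5596 nmi, so the target fraction is f = 4800/5596 ≈ 0.858.
Interpolate at f ≈ 0.858 with slerp weights a = sin((1−f)δ)/sin δ ≈ 0.230, b = sin(fδ)/sin δ ≈ 0.986.
p = a·p₁ + b·p₂ ≈ (-0.880, -0.286, -0.378); φ = arcsin(p_z) ≈ -22.23°, λ = atan2(p_y, p_x) ≈ -161.98°.

≈ lat 22°S, lon 162°W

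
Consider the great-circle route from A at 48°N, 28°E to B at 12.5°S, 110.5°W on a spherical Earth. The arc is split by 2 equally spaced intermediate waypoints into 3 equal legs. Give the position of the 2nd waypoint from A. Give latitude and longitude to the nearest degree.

Write both endpoints as unit vectors p₁, p₂ with components (cos φ cos λ, cos φ sin λ, sin φ).
The central angle between the endpoints is δ = arccos(p₁·p₂) ≈ 2.279 rad (130.6°).
Interpolate at f = 2/3 with slerp weights a = sin((1−f)δ)/sin δ ≈ 0.906, b = sin(fδ)/sin δ ≈ 1.314.
p = a·p₁ + b·p₂ ≈ (0.086, -0.917, 0.389); φ = arcsin(p_z) ≈ 22.89°, λ = atan2(p_y, p_x) ≈ -84.64°.

≈ 23°N, 85°W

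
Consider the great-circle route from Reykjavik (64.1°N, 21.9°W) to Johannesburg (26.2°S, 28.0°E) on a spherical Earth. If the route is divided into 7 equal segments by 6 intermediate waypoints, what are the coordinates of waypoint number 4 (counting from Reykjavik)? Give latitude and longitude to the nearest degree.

From cos δ = sin φ₁ sin φ₂ + cos φ₁ cos φ₂ cos Δλ, the central angle is δ ≈ 1.716 rad (98.3°).
Interpolate at f = 4/7 with slerp weights a = sin((1−f)δ)/sin δ ≈ 0.678, b = sin(fδ)/sin δ ≈ 0.840.
p = a·p₁ + b·p₂ ≈ (0.940, 0.243, 0.239); φ = arcsin(p_z) ≈ 13.84°, λ = atan2(p_y, p_x) ≈ 14.51°.

≈ (14°N, 15°E)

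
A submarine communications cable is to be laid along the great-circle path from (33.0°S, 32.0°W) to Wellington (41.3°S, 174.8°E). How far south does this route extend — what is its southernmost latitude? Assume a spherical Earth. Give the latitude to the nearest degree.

The great circle lies in the plane with unit normal n̂ = (p₁ × p₂)/|p₁ × p₂|.
Here n̂_z ≈ -0.290; the vertex latitude is φ_max = arccos|n̂_z| ≈ 73.1°.
Check via Clairaut: cos φ_max = |cos φ₁| · sin C = cos(33.0°)·sin(159.8°) ≈ 0.290, again giving ≈ 73.1°.

≈ 73°S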